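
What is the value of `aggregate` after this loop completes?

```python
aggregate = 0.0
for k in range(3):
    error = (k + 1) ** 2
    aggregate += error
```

Sum of squared losses 1² + 2² + ... + 3²
`aggregate` takes the values: 0.0 → 1.0 → 5.0 → 14.0

Answer: 14.0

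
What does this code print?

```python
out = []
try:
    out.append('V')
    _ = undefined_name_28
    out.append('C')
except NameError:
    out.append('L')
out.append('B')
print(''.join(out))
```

Execution trace: 'V' (try body) → 'L' (except NameError) → 'B' (after the try/except). Output: VLB

Answer: VLB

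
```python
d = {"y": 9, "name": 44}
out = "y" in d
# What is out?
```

Trace:
`d = {"y": 9, "name": 44}` → d = {'y': 9, 'name': 44}
`out = "y" in d` → out = True
So out = True

Answer: True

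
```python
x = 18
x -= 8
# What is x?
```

Trace:
`x = 18` → x = 18
`x -= 8` → x = 10
So x = 10

Answer: 10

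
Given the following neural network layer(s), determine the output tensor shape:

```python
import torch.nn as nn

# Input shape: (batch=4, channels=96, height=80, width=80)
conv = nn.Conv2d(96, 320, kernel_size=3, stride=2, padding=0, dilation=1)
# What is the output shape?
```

Input: (4, 96, 80, 80) -> Output: (4, 320, 39, 39)

Answer: (4, 320, 39, 39)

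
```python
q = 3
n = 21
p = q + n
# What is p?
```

Trace:
`q = 3` → q = 3
`n = 21` → n = 21
`p = q + n` → p = 24
So p = 24

Answer: 24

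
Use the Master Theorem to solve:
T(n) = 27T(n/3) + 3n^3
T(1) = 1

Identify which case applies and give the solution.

a=27, b=3, f(n)=3n^3. log_3(27) = 3. Since c=3 = 3, Case 2 applies: T(n) = Θ(n^log_b(a) · log n) = O(n^3 log n).

Answer: O(n^3 log n) - Case 2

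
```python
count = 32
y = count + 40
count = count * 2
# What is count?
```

Trace:
`count = 32` → count = 32
`y = count + 40` → y = 72
`count = count * 2` → count = 64
So count = 64

Answer: 64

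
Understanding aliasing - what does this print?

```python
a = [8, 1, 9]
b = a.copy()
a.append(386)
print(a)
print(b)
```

Key concept: list.copy() creates independent copy.
Step by step:
`a = [8, 1, 9]` → a = [8, 1, 9]
`b = a.copy()` → b = [8, 1, 9]
`a.append(386)` → a = [8, 1, 9, 386]
`print(a)` → prints [8, 1, 9, 386]
`print(b)` → prints [8, 1, 9]

Answer:
[8, 1, 9, 386]
[8, 1, 9]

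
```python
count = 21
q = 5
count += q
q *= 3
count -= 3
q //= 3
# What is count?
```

Trace:
`count = 21` → count = 21
`q = 5` → q = 5
`count += q` → count = 26
`q *= 3` → q = 15
`count -= 3` → count = 23
`q //= 3` → q = 5
So count = 23

Answer: 23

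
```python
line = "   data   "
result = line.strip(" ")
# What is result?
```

Trace:
`line = "   data   "` → line = '   data   '
`result = line.strip(" ")` → result = 'data'
So result = 'data'

Answer: 'data'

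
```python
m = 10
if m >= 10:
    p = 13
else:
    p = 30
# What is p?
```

Trace:
`m = 10` → m = 10
`if m >= 10: ...` → m >= 10 is True → p = 13
So p = 13

Answer: 13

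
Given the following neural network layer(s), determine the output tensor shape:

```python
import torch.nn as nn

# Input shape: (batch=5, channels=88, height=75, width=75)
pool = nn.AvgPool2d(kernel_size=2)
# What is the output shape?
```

Input: (5, 88, 75, 75) -> Output: (5, 88, 37, 37)

Answer: (5, 88, 37, 37)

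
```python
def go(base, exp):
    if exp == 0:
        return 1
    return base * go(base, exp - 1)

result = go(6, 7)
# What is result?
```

go(6, 7) = 6 * 6 * 6 * 6 * 6 * 6 * 6 = 279936

Answer: 279936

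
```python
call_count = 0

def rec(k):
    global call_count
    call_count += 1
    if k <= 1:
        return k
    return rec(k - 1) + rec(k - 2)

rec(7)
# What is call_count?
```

Calls(k) = 1 + Calls(k-1) + Calls(k-2); Calls(0)=Calls(1)=1. For k=7 this gives 41.

Answer: 41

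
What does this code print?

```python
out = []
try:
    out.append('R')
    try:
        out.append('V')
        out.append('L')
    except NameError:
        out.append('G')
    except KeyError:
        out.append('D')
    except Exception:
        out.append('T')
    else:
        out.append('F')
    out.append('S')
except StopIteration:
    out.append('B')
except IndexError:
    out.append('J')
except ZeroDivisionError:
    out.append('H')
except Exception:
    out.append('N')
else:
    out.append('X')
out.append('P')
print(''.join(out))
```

Execution trace: 'R' (try body) → 'V' (inner try body) → 'L' (inner try body, no exception) → 'F' (inner else) → 'S' (try body, no exception) → 'X' (else) → 'P' (after the try/except). Output: RVLFSXP

Answer: RVLFSXP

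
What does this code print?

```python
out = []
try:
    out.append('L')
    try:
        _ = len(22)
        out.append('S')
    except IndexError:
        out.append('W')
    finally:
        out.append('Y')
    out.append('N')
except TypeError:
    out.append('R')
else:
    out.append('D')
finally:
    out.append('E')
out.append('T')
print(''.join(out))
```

Execution trace: 'L' (try body) → 'Y' (inner finally) → 'R' (except TypeError) → 'E' (finally) → 'T' (after the try/except). Output: LYRET

Answer: LYRET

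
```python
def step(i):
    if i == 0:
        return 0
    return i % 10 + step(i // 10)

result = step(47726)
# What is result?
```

Sum of digits of 47726: 6 + 2 + 7 + 7 + 4 = 26

Answer: 26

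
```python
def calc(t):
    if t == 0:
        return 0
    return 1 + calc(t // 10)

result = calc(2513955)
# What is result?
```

Count of digits of 2513955: 7

Answer: 7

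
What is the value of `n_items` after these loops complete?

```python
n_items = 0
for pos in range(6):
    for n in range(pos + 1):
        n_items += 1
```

Triangle: 1 + 2 + ... + 6
`n_items` takes the values: 0 → 1 → 2 → 3 → 4 → 5 → 6 → 7 → 8 → 9 → 10 → 11 → 12 → 13 → 14 → 15 → 16 → 17 → 18 → 19 → 20 → 21

Answer: 21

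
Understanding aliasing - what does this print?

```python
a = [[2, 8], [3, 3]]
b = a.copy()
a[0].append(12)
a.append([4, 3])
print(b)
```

Key concept: shallow copy with nested lists.
Step by step:
`a = [[2, 8], [3, 3]]` → a = [[2, 8], [3, 3]]
`b = a.copy()` → b = [[2, 8], [3, 3]]
`a[0].append(12)` → a = [[2, 8, 12], [3, 3]]; b = [[2, 8, 12], [3, 3]]
`a.append([4, 3])` → a = [[2, 8, 12], [3, 3], [4, 3]]
`print(b)` → prints [[2, 8, 12], [3, 3]]

Answer: [[2, 8, 12], [3, 3]]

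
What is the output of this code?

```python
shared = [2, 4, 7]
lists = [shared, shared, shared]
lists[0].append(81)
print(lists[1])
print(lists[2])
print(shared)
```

Key concept: list of same reference.
Step by step:
`shared = [2, 4, 7]` → shared = [2, 4, 7]
`lists = [shared, shared, shared]` → lists = [[2, 4, 7], [2, 4, 7], [2, 4, 7]]
`lists[0].append(81)` → shared = [2, 4, 7, 81]; lists = [[2, 4, 7, 81], [2, 4, 7, 81], [2, 4, 7, 81]]
`print(lists[1])` → prints [2, 4, 7, 81]
`print(lists[2])` → prints [2, 4, 7, 81]
`print(shared)` → prints [2, 4, 7, 81]

Answer:
[2, 4, 7, 81]
[2, 4, 7, 81]
[2, 4, 7, 81]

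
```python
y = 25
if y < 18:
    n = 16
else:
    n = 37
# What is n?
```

Trace:
`y = 25` → y = 25
`if y < 18: ...` → y < 18 is False, take else branch → n = 37
So n = 37

Answer: 37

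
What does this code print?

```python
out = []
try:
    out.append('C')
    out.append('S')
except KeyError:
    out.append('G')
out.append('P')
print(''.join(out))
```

Execution trace: 'C' (try body) → 'S' (try body, no exception) → 'P' (after the try/except). Output: CSP

Answer: CSP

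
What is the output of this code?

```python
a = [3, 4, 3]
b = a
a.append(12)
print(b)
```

Key concept: basic list aliasing.
Step by step:
`a = [3, 4, 3]` → a = [3, 4, 3]
`b = a` → b = [3, 4, 3] (same object as a)
`a.append(12)` → a = [3, 4, 3, 12] (same object as b); b = [3, 4, 3, 12] (same object as a)
`print(b)` → prints [3, 4, 3, 12]

Answer: [3, 4, 3, 12]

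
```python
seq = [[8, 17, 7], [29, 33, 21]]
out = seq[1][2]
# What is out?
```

Trace:
`seq = [[8, 17, 7], [29, 33, 21]]` → seq = [[8, 17, 7], [29, 33, 21]]
`out = seq[1][2]` → out = 21
So out = 21

Answer: 21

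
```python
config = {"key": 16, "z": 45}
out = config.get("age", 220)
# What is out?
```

Trace:
`config = {"key": 16, "z": 45}` → config = {'key': 16, 'z': 45}
`out = config.get("age", 220)` → out = 220
So out = 220

Answer: 220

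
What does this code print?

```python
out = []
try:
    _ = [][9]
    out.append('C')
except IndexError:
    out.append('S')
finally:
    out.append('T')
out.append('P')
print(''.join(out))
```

Execution trace: 'S' (except IndexError) → 'T' (finally) → 'P' (after the try/except). Output: STP

Answer: STP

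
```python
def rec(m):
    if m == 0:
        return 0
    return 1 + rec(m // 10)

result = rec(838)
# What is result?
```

Count of digits of 838: 3

Answer: 3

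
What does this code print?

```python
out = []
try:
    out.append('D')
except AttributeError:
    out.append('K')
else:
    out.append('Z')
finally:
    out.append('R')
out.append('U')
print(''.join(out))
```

Execution trace: 'D' (try body, no exception) → 'Z' (else) → 'R' (finally) → 'U' (after the try/except). Output: DZRU

Answer: DZRU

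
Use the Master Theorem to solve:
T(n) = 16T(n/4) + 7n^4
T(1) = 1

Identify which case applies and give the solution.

a=16, b=4, f(n)=7n^4. log_4(16) = 2. Since c=4 > 2 and the regularity condition holds (16(n/4)^4 = (16/4^4)n^4 with 16/4^4 < 1), Case 3 applies: T(n) = Θ(f(n)) = O(n^4).

Answer: O(n^4) - Case 3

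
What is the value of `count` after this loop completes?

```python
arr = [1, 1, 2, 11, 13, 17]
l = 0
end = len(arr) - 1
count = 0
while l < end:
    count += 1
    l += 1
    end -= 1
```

Iterations until pointers meet (list length 6)
`count` takes the values: 0 → 1 → 2 → 3

Answer: 3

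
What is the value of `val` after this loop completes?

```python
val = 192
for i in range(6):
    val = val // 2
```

Halve 6 times: 192 // 2^6 = 3
`val` takes the values: 192 → 96 → 48 → 24 → 12 → 6 → 3

Answer: 3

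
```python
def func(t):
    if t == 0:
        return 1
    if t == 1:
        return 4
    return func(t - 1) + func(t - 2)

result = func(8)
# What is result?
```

Build up from base cases: func(0)=1, func(1)=4, func(2)=5, func(3)=9, func(4)=14, func(5)=23, func(6)=37, ..., func(8)=97

Answer: 97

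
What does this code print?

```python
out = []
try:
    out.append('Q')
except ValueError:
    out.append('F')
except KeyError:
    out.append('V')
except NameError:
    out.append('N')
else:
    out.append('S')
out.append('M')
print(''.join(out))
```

Execution trace: 'Q' (try body, no exception) → 'S' (else) → 'M' (after the try/except). Output: QSM

Answer: QSM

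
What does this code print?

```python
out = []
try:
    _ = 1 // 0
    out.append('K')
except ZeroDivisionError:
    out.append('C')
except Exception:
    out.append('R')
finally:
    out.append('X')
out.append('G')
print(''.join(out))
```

Execution trace: 'C' (except ZeroDivisionError) → 'X' (finally) → 'G' (after the try/except). Output: CXG

Answer: CXG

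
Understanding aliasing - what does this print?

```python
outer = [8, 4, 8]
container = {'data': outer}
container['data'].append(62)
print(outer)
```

Key concept: dict holds reference to list.
Step by step:
`outer = [8, 4, 8]` → outer = [8, 4, 8]
`container = {'data': outer}` → container = {'data': [8, 4, 8]}
`container['data'].append(62)` → outer = [8, 4, 8, 62]; container = {'data': [8, 4, 8, 62]}
`print(outer)` → prints [8, 4, 8, 62]

Answer: [8, 4, 8, 62]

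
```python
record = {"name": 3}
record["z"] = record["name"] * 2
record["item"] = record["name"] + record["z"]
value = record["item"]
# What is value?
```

Trace:
`record = {"name": 3}` → record = {'name': 3}
`record["z"] = record["name"] * 2` → record = {'name': 3, 'z': 6}
`record["item"] = record["name"] + record["z"]` → record = {'name': 3, 'z': 6, 'item': 9}
`value = record["item"]` → value = 9
So value = 9

Answer: 9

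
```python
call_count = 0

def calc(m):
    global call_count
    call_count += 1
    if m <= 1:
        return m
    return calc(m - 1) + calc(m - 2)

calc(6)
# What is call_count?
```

Calls(m) = 1 + Calls(m-1) + Calls(m-2); Calls(0)=Calls(1)=1. For m=6 this gives 25.

Answer: 25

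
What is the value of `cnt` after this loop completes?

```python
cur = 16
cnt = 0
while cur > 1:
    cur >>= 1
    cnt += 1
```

Count right shifts until 1
`cnt` takes the values: 0 → 1 → 2 → 3 → 4

Answer: 4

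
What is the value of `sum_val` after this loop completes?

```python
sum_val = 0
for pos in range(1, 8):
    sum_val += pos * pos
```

Sum of squares 1² to 7² = 140
`sum_val` takes the values: 0 → 1 → 5 → 14 → 30 → 55 → 91 → 140

Answer: 140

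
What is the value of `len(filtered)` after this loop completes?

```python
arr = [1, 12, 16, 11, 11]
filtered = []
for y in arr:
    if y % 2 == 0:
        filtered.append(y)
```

Count even numbers in [1, 12, 16, 11, 11]
`filtered` takes the values: [] → [12] → [12, 16]
So `len(filtered)` = 2

Answer: 2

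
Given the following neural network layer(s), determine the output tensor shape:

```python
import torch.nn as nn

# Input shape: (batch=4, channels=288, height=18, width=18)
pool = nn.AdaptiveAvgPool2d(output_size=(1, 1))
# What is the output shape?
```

Input: (4, 288, 18, 18) -> Output: (4, 288, 1, 1)

Answer: (4, 288, 1, 1)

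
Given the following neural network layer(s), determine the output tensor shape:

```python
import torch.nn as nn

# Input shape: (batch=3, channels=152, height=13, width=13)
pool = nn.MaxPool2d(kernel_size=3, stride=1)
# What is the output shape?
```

Input: (3, 152, 13, 13) -> Output: (3, 152, 11, 11)

Answer: (3, 152, 11, 11)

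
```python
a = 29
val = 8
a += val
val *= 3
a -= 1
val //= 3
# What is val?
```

Trace:
`a = 29` → a = 29
`val = 8` → val = 8
`a += val` → a = 37
`val *= 3` → val = 24
`a -= 1` → a = 36
`val //= 3` → val = 8
So val = 8

Answer: 8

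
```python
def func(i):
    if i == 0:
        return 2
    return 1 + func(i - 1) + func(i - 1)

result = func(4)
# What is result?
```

func(i) = 1 + 2·func(i-1), func(0)=2. Closed form: (2+1)·2^4 - 1 = 47.

Answer: 47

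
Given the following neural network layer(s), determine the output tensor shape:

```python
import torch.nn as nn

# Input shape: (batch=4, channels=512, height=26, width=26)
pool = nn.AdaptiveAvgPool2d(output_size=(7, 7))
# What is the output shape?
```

Input: (4, 512, 26, 26) -> Output: (4, 512, 7, 7)

Answer: (4, 512, 7, 7)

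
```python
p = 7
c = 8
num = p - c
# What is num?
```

Trace:
`p = 7` → p = 7
`c = 8` → c = 8
`num = p - c` → num = -1
So num = -1

Answer: -1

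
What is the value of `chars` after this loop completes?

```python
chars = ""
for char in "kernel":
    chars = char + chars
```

Reverse 'kernel'
`chars` takes the values: "" → "k" → "ek" → "rek" → "nrek" → "enrek" → "lenrek"

Answer: "lenrek"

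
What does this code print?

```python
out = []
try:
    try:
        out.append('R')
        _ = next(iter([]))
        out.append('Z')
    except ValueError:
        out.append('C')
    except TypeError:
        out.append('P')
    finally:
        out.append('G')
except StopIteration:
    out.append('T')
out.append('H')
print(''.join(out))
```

Execution trace: 'R' (try body) → 'G' (finally) → 'T' (outer except StopIteration) → 'H' (after the try/except). Output: RGTH

Answer: RGTH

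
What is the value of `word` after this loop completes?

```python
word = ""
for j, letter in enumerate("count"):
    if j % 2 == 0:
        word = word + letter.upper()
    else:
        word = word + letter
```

Uppercase even positions in 'count'
`word` takes the values: "" → "C" → "Co" → "CoU" → "CoUn" → "CoUnT"

Answer: "CoUnT"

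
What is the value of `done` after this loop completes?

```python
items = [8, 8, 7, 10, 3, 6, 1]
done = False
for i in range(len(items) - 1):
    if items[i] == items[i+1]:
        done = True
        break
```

Check consecutive duplicates in [8, 8, 7, 10, 3, 6, 1]
`done` takes the values: False → True

Answer: True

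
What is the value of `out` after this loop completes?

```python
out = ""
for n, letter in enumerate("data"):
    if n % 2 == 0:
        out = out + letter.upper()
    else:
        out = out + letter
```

Uppercase even positions in 'data'
`out` takes the values: "" → "D" → "Da" → "DaT" → "DaTa"

Answer: "DaTa"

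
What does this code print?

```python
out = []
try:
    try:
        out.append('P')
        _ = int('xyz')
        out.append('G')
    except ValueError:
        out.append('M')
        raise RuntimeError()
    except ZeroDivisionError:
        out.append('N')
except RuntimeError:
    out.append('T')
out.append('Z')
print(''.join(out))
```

Execution trace: 'P' (inner try body) → 'M' (inner except ValueError) → 'T' (outer except RuntimeError) → 'Z' (after the try/except). Output: PMTZ

Answer: PMTZ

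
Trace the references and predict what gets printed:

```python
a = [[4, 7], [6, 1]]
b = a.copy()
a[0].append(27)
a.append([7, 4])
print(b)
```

Key concept: shallow copy with nested lists.
Step by step:
`a = [[4, 7], [6, 1]]` → a = [[4, 7], [6, 1]]
`b = a.copy()` → b = [[4, 7], [6, 1]]
`a[0].append(27)` → a = [[4, 7, 27], [6, 1]]; b = [[4, 7, 27], [6, 1]]
`a.append([7, 4])` → a = [[4, 7, 27], [6, 1], [7, 4]]
`print(b)` → prints [[4, 7, 27], [6, 1]]

Answer: [[4, 7, 27], [6, 1]]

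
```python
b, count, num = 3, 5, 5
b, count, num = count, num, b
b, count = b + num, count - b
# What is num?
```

Trace:
`b, count, num = 3, 5, 5` → b = 3; count = 5; num = 5
`b, count, num = count, num, b` → b = 5; count = 5; num = 3
`b, count = b + num, count - b` → b = 8; count = 0
So num = 3

Answer: 3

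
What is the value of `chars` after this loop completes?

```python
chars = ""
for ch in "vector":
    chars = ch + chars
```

Reverse 'vector'
`chars` takes the values: "" → "v" → "ev" → "cev" → "tcev" → "otcev" → "rotcev"

Answer: "rotcev"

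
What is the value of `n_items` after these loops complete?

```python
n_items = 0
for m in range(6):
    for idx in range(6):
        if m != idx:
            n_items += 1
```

6² - 6 (exclude diagonal)
`n_items` takes the values: 0 → 1 → 2 → 3 → 4 → 5 → 6 → 7 → 8 → 9 → 10 → 11 → 12 → 13 → 14 → 15 → 16 → 17 → 18 → 19 → 20 → 21 → 22 → 23 → 24 → 25 → 26 → 27 → 28 → 29 → 30

Answer: 30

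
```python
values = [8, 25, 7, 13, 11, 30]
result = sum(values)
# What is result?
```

Trace:
`values = [8, 25, 7, 13, 11, 30]` → values = [8, 25, 7, 13, 11, 30]
`result = sum(values)` → result = 94
So result = 94

Answer: 94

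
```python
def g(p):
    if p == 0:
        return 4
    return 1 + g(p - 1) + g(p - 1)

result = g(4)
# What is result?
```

g(p) = 1 + 2·g(p-1), g(0)=4. Closed form: (4+1)·2^4 - 1 = 79.

Answer: 79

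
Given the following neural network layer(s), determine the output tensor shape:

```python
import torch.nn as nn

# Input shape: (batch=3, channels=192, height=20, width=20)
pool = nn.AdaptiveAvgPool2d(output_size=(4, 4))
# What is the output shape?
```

Input: (3, 192, 20, 20) -> Output: (3, 192, 4, 4)

Answer: (3, 192, 4, 4)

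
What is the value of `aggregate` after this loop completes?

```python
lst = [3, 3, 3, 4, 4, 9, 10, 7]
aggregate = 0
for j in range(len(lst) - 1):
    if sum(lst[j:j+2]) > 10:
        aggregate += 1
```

Count windows with sum > 10
`aggregate` takes the values: 0 → 1 → 2 → 3

Answer: 3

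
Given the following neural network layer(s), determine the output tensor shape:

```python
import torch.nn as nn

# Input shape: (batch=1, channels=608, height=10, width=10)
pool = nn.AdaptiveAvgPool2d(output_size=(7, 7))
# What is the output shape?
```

Input: (1, 608, 10, 10) -> Output: (1, 608, 7, 7)

Answer: (1, 608, 7, 7)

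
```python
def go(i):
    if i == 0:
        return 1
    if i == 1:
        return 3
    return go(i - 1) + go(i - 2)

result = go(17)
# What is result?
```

Build up from base cases: go(0)=1, go(1)=3, go(2)=4, go(3)=7, go(4)=11, go(5)=18, go(6)=29, ..., go(17)=5778

Answer: 5778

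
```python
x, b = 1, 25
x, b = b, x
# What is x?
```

Trace:
`x, b = 1, 25` → x = 1; b = 25
`x, b = b, x` → x = 25; b = 1
So x = 25

Answer: 25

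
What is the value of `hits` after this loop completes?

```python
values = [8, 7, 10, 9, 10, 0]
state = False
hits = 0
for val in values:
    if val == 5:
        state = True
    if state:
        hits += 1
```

Count elements after first 5 in [8, 7, 10, 9, 10, 0]
`hits` takes the values: 0

Answer: 0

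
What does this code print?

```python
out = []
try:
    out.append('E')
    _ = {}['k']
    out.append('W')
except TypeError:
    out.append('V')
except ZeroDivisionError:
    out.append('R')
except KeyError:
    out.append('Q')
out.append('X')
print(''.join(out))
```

Execution trace: 'E' (try body) → 'Q' (except KeyError) → 'X' (after the try/except). Output: EQX

Answer: EQX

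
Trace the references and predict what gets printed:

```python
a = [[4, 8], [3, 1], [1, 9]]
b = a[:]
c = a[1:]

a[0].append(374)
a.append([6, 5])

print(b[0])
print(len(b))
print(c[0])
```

Key concept: slice with nested mutation.
Step by step:
`a = [[4, 8], [3, 1], [1, 9]]` → a = [[4, 8], [3, 1], [1, 9]]
`b = a[:]` → b = [[4, 8], [3, 1], [1, 9]]
`c = a[1:]` → c = [[3, 1], [1, 9]]
`a[0].append(374)` → a = [[4, 8, 374], [3, 1], [1, 9]]; b = [[4, 8, 374], [3, 1], [1, 9]]
`a.append([6, 5])` → a = [[4, 8, 374], [3, 1], [1, 9], [6, 5]]
`print(b[0])` → prints [4, 8, 374]
`print(len(b))` → prints 3
`print(c[0])` → prints [3, 1]

Answer:
[4, 8, 374]
3
[3, 1]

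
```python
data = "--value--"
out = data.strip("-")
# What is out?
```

Trace:
`data = "--value--"` → data = '--value--'
`out = data.strip("-")` → out = 'value'
So out = 'value'

Answer: 'value'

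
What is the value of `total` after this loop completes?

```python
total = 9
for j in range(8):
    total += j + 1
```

Start at 9, add 1 to 8 = 45
`total` takes the values: 9 → 10 → 12 → 15 → 19 → 24 → 30 → 37 → 45

Answer: 45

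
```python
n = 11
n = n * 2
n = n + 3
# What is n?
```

Trace:
`n = 11` → n = 11
`n = n * 2` → n = 22
`n = n + 3` → n = 25
So n = 25

Answer: 25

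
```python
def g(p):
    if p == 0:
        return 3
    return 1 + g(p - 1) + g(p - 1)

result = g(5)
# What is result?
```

g(p) = 1 + 2·g(p-1), g(0)=3. Closed form: (3+1)·2^5 - 1 = 127.

Answer: 127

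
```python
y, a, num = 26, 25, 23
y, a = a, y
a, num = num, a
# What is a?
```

Trace:
`y, a, num = 26, 25, 23` → y = 26; a = 25; num = 23
`y, a = a, y` → y = 25; a = 26
`a, num = num, a` → a = 23; num = 26
So a = 23

Answer: 23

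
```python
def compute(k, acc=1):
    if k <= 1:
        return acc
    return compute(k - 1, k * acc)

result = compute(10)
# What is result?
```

Accumulator trace (n, acc): (10, 1) -> (9, 10) -> (8, 90) -> (7, 720) -> (6, 5040) -> (5, 30240) -> (4, 151200) -> (3, 604800) -> (2, 1814400) -> (1, 3628800) -> return 3628800

Answer: 3628800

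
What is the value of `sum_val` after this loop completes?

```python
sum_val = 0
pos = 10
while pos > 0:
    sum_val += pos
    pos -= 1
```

Sum 10 down to 1
`sum_val` takes the values: 0 → 10 → 19 → 27 → 34 → 40 → 45 → 49 → 52 → 54 → 55

Answer: 55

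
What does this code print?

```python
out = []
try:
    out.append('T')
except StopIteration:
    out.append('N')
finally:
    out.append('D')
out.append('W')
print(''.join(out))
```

Execution trace: 'T' (try body, no exception) → 'D' (finally) → 'W' (after the try/except). Output: TDW

Answer: TDW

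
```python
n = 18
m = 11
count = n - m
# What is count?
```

Trace:
`n = 18` → n = 18
`m = 11` → m = 11
`count = n - m` → count = 7
So count = 7

Answer: 7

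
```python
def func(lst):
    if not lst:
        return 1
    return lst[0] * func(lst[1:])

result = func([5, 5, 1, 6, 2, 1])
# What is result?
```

Product over [5, 5, 1, 6, 2, 1] = 5 * 5 * 1 * 6 * 2 * 1 = 300

Answer: 300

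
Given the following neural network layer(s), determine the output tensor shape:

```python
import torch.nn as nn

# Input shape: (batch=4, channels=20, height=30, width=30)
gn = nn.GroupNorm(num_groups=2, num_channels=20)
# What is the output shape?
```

Input: (4, 20, 30, 30) -> Output: (4, 20, 30, 30)

Answer: (4, 20, 30, 30)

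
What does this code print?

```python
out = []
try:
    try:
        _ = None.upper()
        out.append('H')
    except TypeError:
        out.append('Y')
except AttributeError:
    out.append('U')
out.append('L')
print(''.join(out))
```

Execution trace: 'U' (outer except AttributeError) → 'L' (after the try/except). Output: UL

Answer: UL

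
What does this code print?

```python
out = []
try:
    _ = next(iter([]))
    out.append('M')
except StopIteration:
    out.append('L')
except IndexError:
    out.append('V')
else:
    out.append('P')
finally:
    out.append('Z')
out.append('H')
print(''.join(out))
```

Execution trace: 'L' (except StopIteration) → 'Z' (finally) → 'H' (after the try/except). Output: LZH

Answer: LZH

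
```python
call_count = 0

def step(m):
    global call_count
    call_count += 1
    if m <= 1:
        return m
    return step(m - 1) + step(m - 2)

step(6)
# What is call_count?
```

Calls(m) = 1 + Calls(m-1) + Calls(m-2); Calls(0)=Calls(1)=1. For m=6 this gives 25.

Answer: 25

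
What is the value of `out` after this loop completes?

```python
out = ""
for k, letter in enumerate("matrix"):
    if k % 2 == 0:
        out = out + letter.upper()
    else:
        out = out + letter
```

Uppercase even positions in 'matrix'
`out` takes the values: "" → "M" → "Ma" → "MaT" → "MaTr" → "MaTrI" → "MaTrIx"

Answer: "MaTrIx"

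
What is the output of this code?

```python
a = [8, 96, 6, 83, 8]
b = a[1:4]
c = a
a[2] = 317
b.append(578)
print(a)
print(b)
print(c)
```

Key concept: slice vs alias.
Step by step:
`a = [8, 96, 6, 83, 8]` → a = [8, 96, 6, 83, 8]
`b = a[1:4]` → b = [96, 6, 83]
`c = a` → c = [8, 96, 6, 83, 8] (same object as a)
`a[2] = 317` → a = [8, 96, 317, 83, 8] (same object as c); c = [8, 96, 317, 83, 8] (same object as a)
`b.append(578)` → b = [96, 6, 83, 578]
`print(a)` → prints [8, 96, 317, 83, 8]
`print(b)` → prints [96, 6, 83, 578]
`print(c)` → prints [8, 96, 317, 83, 8]

Answer:
[8, 96, 317, 83, 8]
[96, 6, 83, 578]
[8, 96, 317, 83, 8]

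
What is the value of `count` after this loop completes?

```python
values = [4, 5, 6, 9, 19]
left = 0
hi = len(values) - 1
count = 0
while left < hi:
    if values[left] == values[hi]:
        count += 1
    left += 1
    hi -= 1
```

Count matching pairs from ends
`count` takes the values: 0

Answer: 0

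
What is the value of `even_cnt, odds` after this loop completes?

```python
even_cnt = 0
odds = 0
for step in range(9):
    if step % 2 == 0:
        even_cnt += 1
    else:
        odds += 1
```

Count evens and odds in range(9)
`even_cnt, odds` takes the values: (0, 0) → (1, 0) → (1, 1) → (2, 1) → (2, 2) → (3, 2) → (3, 3) → (4, 3) → (4, 4) → (5, 4)

Answer: 5, 4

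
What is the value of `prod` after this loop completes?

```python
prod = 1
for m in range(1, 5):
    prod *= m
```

4! = 24
`prod` takes the values: 1 → 2 → 6 → 24

Answer: 24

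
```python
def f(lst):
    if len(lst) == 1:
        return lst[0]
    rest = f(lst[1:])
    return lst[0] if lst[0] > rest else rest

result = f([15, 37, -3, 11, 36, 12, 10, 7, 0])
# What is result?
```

Recursive max over [15, 37, -3, 11, 36, 12, 10, 7, 0] = 37

Answer: 37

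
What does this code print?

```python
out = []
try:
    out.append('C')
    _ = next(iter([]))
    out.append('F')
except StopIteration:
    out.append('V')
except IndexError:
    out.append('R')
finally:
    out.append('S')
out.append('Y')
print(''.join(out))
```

Execution trace: 'C' (try body) → 'V' (except StopIteration) → 'S' (finally) → 'Y' (after the try/except). Output: CVSY

Answer: CVSY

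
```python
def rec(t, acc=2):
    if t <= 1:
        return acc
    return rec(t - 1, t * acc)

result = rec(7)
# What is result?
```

Accumulator trace (n, acc): (7, 2) -> (6, 14) -> (5, 84) -> (4, 420) -> (3, 1680) -> (2, 5040) -> (1, 10080) -> return 10080

Answer: 10080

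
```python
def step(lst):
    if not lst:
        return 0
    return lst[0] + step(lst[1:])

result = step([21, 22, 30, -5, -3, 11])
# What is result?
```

21 + 22 + 30 + (-5) + (-3) + 11 + 0 = 76

Answer: 76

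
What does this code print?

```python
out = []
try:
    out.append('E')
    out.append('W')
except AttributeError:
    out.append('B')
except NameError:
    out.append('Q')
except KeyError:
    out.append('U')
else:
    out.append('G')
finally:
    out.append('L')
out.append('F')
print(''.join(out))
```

Execution trace: 'E' (try body) → 'W' (try body, no exception) → 'G' (else) → 'L' (finally) → 'F' (after the try/except). Output: EWGLF

Answer: EWGLF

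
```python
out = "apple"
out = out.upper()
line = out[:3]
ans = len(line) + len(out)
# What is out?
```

Trace:
`out = "apple"` → out = 'apple'
`out = out.upper()` → out = 'APPLE'
`line = out[:3]` → line = 'APP'
`ans = len(line) + len(out)` → ans = 8
So out = 'APPLE'

Answer: 'APPLE'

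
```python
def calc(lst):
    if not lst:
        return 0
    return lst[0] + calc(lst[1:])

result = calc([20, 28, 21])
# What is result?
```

20 + 28 + 21 + 0 = 69

Answer: 69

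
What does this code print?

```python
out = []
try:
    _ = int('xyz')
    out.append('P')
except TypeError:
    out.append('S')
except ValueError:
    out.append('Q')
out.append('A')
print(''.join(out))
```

Execution trace: 'Q' (except ValueError) → 'A' (after the try/except). Output: QA

Answer: QA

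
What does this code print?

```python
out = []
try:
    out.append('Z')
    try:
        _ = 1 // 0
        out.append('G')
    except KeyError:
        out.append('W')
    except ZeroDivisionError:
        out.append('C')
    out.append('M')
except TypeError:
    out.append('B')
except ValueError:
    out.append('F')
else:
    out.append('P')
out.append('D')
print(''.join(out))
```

Execution trace: 'Z' (try body) → 'C' (inner except ZeroDivisionError) → 'M' (try body, no exception) → 'P' (else) → 'D' (after the try/except). Output: ZCMPD

Answer: ZCMPD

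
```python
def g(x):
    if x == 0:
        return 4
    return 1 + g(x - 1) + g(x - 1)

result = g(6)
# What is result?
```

g(x) = 1 + 2·g(x-1), g(0)=4. Closed form: (4+1)·2^6 - 1 = 319.

Answer: 319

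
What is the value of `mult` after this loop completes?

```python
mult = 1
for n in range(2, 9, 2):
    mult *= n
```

Product of even numbers 2 to 8
`mult` takes the values: 1 → 2 → 8 → 48 → 384

Answer: 384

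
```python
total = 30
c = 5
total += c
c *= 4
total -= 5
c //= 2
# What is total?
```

Trace:
`total = 30` → total = 30
`c = 5` → c = 5
`total += c` → total = 35
`c *= 4` → c = 20
`total -= 5` → total = 30
`c //= 2` → c = 10
So total = 30

Answer: 30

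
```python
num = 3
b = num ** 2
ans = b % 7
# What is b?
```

Trace:
`num = 3` → num = 3
`b = num ** 2` → b = 9
`ans = b % 7` → ans = 2
So b = 9

Answer: 9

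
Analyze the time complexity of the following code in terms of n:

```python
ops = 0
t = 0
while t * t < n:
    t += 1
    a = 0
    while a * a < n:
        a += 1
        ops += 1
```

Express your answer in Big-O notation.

Each loop level contributes: √n × √n. Multiplying the contributions gives O(n).

Answer: O(n)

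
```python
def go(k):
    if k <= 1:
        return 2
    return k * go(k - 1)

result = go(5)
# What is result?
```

go(5) = 5 * 4 * 3 * 2 * 2 = 240

Answer: 240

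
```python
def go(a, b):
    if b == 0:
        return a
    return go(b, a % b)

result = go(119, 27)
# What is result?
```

go(119, 27) -> go(27, 11) -> go(11, 5) -> go(5, 1) -> go(1, 0) -> 1

Answer: 1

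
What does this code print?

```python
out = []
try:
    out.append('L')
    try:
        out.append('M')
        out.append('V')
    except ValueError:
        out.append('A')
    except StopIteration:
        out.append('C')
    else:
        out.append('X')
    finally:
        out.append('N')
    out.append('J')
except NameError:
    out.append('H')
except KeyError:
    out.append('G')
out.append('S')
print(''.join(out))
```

Execution trace: 'L' (try body) → 'M' (inner try body) → 'V' (inner try body, no exception) → 'X' (inner else) → 'N' (inner finally) → 'J' (try body, no exception) → 'S' (after the try/except). Output: LMVXNJS

Answer: LMVXNJS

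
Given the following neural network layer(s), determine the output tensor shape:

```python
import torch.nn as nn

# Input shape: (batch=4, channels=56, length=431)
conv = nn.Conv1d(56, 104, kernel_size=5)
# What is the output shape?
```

Input: (4, 56, 431) -> Output: (4, 104, 427)

Answer: (4, 104, 427)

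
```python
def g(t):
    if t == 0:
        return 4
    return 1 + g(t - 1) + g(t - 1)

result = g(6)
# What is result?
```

g(t) = 1 + 2·g(t-1), g(0)=4. Closed form: (4+1)·2^6 - 1 = 319.

Answer: 319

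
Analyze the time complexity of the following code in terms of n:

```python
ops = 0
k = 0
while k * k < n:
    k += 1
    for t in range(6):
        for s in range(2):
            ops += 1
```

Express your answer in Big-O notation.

Each loop level contributes: √n × 1 × 1. Multiplying the contributions gives O(√n).

Answer: O(√n)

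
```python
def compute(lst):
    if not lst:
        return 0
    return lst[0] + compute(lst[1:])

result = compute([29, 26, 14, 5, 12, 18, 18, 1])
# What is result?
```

29 + 26 + 14 + 5 + 12 + 18 + 18 + 1 + 0 = 123

Answer: 123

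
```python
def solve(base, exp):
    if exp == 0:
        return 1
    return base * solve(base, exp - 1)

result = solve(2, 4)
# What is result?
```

solve(2, 4) = 2 * 2 * 2 * 2 = 16

Answer: 16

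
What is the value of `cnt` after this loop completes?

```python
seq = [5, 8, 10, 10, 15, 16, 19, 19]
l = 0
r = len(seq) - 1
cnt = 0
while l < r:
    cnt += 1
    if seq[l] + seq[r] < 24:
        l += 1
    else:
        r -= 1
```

Steps to find pair summing to 24
`cnt` takes the values: 0 → 1 → 2 → 3 → 4 → 5 → 6 → 7

Answer: 7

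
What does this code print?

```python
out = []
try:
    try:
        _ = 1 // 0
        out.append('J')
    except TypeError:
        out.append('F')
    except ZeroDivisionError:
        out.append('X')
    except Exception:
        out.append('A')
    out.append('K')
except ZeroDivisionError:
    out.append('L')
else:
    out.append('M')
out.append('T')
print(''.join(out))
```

Execution trace: 'X' (inner except ZeroDivisionError) → 'K' (try body, no exception) → 'M' (else) → 'T' (after the try/except). Output: XKMT

Answer: XKMT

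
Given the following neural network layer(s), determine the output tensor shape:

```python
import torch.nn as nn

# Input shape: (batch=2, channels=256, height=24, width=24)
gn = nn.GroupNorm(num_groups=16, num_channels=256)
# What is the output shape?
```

Input: (2, 256, 24, 24) -> Output: (2, 256, 24, 24)

Answer: (2, 256, 24, 24)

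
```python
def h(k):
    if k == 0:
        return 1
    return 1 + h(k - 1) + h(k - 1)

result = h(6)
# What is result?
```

h(k) = 1 + 2·h(k-1), h(0)=1. Closed form: (1+1)·2^6 - 1 = 127.

Answer: 127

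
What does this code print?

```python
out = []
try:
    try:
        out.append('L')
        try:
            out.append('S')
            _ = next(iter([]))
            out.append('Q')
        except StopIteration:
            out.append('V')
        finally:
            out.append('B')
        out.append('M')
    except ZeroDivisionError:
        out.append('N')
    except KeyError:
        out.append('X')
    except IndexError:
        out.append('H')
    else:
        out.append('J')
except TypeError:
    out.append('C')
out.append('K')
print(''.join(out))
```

Execution trace: 'L' (try body) → 'S' (inner try body) → 'V' (inner except StopIteration) → 'B' (inner finally) → 'M' (try body, no exception) → 'J' (else) → 'K' (after the try/except). Output: LSVBMJK

Answer: LSVBMJK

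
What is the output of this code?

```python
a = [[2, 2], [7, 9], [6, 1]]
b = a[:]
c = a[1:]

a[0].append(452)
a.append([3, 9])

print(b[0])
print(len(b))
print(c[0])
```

Key concept: slice with nested mutation.
Step by step:
`a = [[2, 2], [7, 9], [6, 1]]` → a = [[2, 2], [7, 9], [6, 1]]
`b = a[:]` → b = [[2, 2], [7, 9], [6, 1]]
`c = a[1:]` → c = [[7, 9], [6, 1]]
`a[0].append(452)` → a = [[2, 2, 452], [7, 9], [6, 1]]; b = [[2, 2, 452], [7, 9], [6, 1]]
`a.append([3, 9])` → a = [[2, 2, 452], [7, 9], [6, 1], [3, 9]]
`print(b[0])` → prints [2, 2, 452]
`print(len(b))` → prints 3
`print(c[0])` → prints [7, 9]

Answer:
[2, 2, 452]
3
[7, 9]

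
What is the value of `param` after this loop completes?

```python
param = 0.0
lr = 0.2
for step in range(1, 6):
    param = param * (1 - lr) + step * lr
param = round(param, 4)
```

Moving average with lr=0.2
`param` takes the values: 0.0 → 0.2 → 0.56 → 1.048 → 1.6384 → 2.31072 → 2.3107

Answer: 2.3107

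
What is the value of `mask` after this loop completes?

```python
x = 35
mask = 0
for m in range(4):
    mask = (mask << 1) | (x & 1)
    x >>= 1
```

Reverse lowest 4 bits of 35
`mask` takes the values: 0 → 1 → 3 → 6 → 12

Answer: 12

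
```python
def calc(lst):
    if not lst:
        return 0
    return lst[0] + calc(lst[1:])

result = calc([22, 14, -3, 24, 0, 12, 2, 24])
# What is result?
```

22 + 14 + (-3) + 24 + 0 + 12 + 2 + 24 + 0 = 95

Answer: 95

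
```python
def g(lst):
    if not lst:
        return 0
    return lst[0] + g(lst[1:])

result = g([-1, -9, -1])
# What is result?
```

(-1) + (-9) + (-1) + 0 = -11

Answer: -11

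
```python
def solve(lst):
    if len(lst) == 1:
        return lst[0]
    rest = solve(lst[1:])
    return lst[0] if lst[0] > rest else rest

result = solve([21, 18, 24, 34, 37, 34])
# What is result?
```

Recursive max over [21, 18, 24, 34, 37, 34] = 37

Answer: 37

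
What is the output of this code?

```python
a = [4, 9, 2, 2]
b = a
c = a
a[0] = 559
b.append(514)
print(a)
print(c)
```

Key concept: multiple aliases.
Step by step:
`a = [4, 9, 2, 2]` → a = [4, 9, 2, 2]
`b = a` → b = [4, 9, 2, 2] (same object as a)
`c = a` → c = [4, 9, 2, 2] (same object as a, b)
`a[0] = 559` → a = [559, 9, 2, 2] (same object as b, c); b = [559, 9, 2, 2] (same object as a, c); c = [559, 9, 2, 2] (same object as a, b)
`b.append(514)` → a = [559, 9, 2, 2, 514] (same object as b, c); b = [559, 9, 2, 2, 514] (same object as a, c); c = [559, 9, 2, 2, 514] (same object as a, b)
`print(a)` → prints [559, 9, 2, 2, 514]
`print(c)` → prints [559, 9, 2, 2, 514]

Answer:
[559, 9, 2, 2, 514]
[559, 9, 2, 2, 514]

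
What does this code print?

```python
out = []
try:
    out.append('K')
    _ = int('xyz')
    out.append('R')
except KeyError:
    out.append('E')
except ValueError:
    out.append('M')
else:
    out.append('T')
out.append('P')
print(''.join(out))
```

Execution trace: 'K' (try body) → 'M' (except ValueError) → 'P' (after the try/except). Output: KMP

Answer: KMP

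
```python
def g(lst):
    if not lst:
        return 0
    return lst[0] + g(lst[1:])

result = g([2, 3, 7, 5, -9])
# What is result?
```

2 + 3 + 7 + 5 + (-9) + 0 = 8

Answer: 8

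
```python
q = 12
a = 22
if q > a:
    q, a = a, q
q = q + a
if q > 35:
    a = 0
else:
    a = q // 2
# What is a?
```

Trace:
`q = 12` → q = 12
`a = 22` → a = 22
`if q > a: ...` → q > a is False → no variable changes
`q = q + a` → q = 34
`if q > 35: ...` → q > 35 is False, take else branch → a = 17
So a = 17

Answer: 17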